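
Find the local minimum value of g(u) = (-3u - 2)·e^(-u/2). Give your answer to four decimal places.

-3.0805

By the product rule, g'(u) = ((3/2)u - 2)·e^(-u/2). Since e^(-u/2) > 0, the only critical point is u = 4/3.
g''(4/3) has the same sign as 3/2 > 0, so this is a local minimum.
g(4/3) = (-6)·e^(-2/3) ≈ -3.0805.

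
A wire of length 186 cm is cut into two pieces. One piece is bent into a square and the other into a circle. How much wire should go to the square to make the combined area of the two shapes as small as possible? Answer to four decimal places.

Let x be the length used for the square. Square side x/4; circle radius (186−x)/(2π).
A(x) = (x/4)² + π·((186−x)/(2π))² = x²/16 + (186−x)²/(4π) for 0 ≤ x ≤ 186. A'(x) = x/8 − (186−x)/(2π) = 0 gives x = 4·186/(π+4) ≈ 104.1784.
A'' = 1/8 + 1/(2π) > 0, so this gives the minimum combined area; x ≈ 104.1784 cm to the square.

104.1784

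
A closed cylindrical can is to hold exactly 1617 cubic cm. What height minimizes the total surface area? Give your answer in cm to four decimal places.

With radius r and height h, πr²h = 1617 so h = 1617/(πr²), and S(r) = 2πr² + 2πrh = 2πr² + 2·1617/r.
S'(r) = 4πr − 2·1617/r² = 0 ⇒ r³ = 1617/(2π), so r ≈ 6.3608 and h = 2r ≈ 12.7216.
S''(r) = 4π + 4·1617/r³ > 0, so this is the minimum; S ≈ 762.6429.

12.7216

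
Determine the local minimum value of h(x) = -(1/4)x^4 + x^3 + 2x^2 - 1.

-1

h'(x) = -x^3 + 3x^2 + 4x = 0 at x = -1, 0, 4.
h''(x) = -3x^2 + 6x + 4. h''(-1) = -5 < 0 ⇒ local maximum; h''(0) = 4 > 0 ⇒ local minimum; h''(4) = -20 < 0 ⇒ local maximum.
Thus h has its local minimum at x = 0, with value -1.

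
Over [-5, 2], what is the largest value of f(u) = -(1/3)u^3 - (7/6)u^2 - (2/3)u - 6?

59/6

The derivative is -u^2 - (7/3)u - 2/3, which vanishes at u = -2 and u = -1/3.
Candidates: f(-5) = 59/6, f(-2) = -20/3, f(-1/3) = -955/162, f(2) = -44/3.
So the maximum is f(-5) = 59/6.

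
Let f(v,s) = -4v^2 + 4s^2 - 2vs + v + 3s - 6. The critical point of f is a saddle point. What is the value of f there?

-217/34

∂f/∂v = -8v - 2s + 1 = 0 and ∂f/∂s = -2v + 8s + 3 = 0, so (v, s) = (7/34, -11/34).
The Hessian has f_{vv} = -8, f_{ss} = 8, f_{vs} = -2, giving D = -68 < 0, so the point is a saddle point.
f(7/34, -11/34) = -217/34.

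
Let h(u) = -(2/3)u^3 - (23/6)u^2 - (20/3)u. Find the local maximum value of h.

Critical points: h'(u) = -2u^2 - (23/3)u - 20/3 vanishes at u = -5/2, -4/3.
Since h''(u) = -4u - 23/3, we get h''(-5/2) = 7/3 > 0 ⇒ local minimum; h''(-4/3) = -7/3 < 0 ⇒ local maximum.
The local maximum is h(-4/3) = 296/81.

296/81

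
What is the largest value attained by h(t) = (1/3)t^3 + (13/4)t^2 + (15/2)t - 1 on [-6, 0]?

Differentiating, h'(t) = t^2 + (13/2)t + 15/2; which vanishes at t = -5 and t = -3/2.
Evaluating at the critical points and endpoints: h(-6) = -1,  h(-5) = 13/12,  h(-3/2) = -97/16,  h(0) = -1.
Hence the absolute maximum is 13/12 at t = -5.

13/12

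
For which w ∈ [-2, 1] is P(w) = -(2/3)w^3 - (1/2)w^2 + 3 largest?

-2

Differentiating, P'(w) = -2w^2 - w; which vanishes at w = -1/2 and w = 0.
Evaluating at the critical points and endpoints: P(-2) = 19/3, P(-1/2) = 71/24, P(0) = 3, P(1) = 11/6.
So the maximum is P(-2) = 19/3.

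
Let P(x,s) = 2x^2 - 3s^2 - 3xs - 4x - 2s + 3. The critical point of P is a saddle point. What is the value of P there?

83/33

∂P/∂x = 4x - 3s - 4 = 0 and ∂P/∂s = -3x - 6s - 2 = 0, so (x, s) = (6/11, -20/33).
The Hessian has P_{xx} = 4, P_{ss} = -6, P_{xs} = -3, giving D = -33 < 0, so the point is a saddle point.
P(6/11, -20/33) = 83/33.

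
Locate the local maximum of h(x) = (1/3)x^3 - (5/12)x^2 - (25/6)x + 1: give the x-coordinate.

-5/3

h'(x) = x^2 - (5/6)x - 25/6 = 0 at x = -5/3, 5/2.
h''(x) = 2x - 5/6. h''(-5/3) = -25/6 < 0 ⇒ local maximum; h''(5/2) = 25/6 > 0 ⇒ local minimum.
So the local maximum value is h(-5/3) = 1699/324.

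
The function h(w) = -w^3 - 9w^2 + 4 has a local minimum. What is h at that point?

h'(w) = -3w^2 - 18w. Setting h'(w) = 0 gives w ∈ {-6, 0}.
h''(w) = -6w - 18. h''(-6) = 18 > 0 ⇒ local minimum; h''(0) = -18 < 0 ⇒ local maximum.
The local minimum is h(-6) = -104.

-104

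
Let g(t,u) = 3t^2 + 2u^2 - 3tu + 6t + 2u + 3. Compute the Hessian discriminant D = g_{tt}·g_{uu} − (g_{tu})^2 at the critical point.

15

∂g/∂t = 6t - 3u + 6 = 0 and ∂g/∂u = -3t + 4u + 2 = 0, so (t, u) = (-2, -2).
The Hessian has g_{tt} = 6, g_{uu} = 4, g_{tu} = -3, giving D = 15 > 0 with g_{tt} > 0, so the point is a local minimum.
D = (6)·(4) − (-3)^2 = 15.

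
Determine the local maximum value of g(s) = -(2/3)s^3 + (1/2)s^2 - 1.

-23/24

g'(s) = -2s^2 + s. Setting g'(s) = 0 gives s ∈ {0, 1/2}.
Since g''(s) = -4s + 1, we get g''(0) = 1 > 0 ⇒ local minimum; g''(1/2) = -1 < 0 ⇒ local maximum.
Thus g has its local maximum at s = 1/2, with value -23/24.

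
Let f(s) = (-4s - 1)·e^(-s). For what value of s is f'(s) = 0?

Differentiating with the product rule gives f'(s) = (4s - 3)·e^(-s). Since e^(-s) > 0, the only critical point is s = 3/4.
f''(3/4) has the same sign as 4 > 0, so this is a local minimum.
f(3/4) = (-4)·e^(-3/4) ≈ -1.8895.

3/4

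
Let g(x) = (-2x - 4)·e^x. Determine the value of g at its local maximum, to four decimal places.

By the product rule, g'(x) = (-2x - 6)·e^x. Since e^x > 0, the only critical point is x = -3.
g''(-3) has the same sign as -2 < 0, so this is a local maximum.
g(-3) = (2)·e^(-3) ≈ 0.0996.

0.0996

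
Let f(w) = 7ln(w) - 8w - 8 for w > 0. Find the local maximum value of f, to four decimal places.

f'(w) = 7/w − 8 = 0 gives w = 7/8.
f''(w) = -7/w², which is negative for w > 0, so this is a local maximum.
f(7/8) = 7·ln(7/8) - 7 - 8 ≈ -15.9347.

-15.9347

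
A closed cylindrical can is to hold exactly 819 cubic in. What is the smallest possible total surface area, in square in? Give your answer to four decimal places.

484.5856

With radius r and height h, πr²h = 819 so h = 819/(πr²), and S(r) = 2πr² + 2πrh = 2πr² + 2·819/r.
S'(r) = 4πr − 2·819/r² = 0 ⇒ r³ = 819/(2π), so r ≈ 5.0703 and h = 2r ≈ 10.1406.
S''(r) = 4π + 4·819/r³ > 0, so this is the minimum; S ≈ 484.5856.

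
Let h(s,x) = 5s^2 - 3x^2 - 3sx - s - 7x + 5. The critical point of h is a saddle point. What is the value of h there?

608/69

∂h/∂s = 10s - 3x - 1 = 0 and ∂h/∂x = -3s - 6x - 7 = 0, so (s, x) = (-5/23, -73/69).
The Hessian has h_{ss} = 10, h_{xx} = -6, h_{sx} = -3, giving D = -69 < 0, so the point is a saddle point.
h(-5/23, -73/69) = 608/69.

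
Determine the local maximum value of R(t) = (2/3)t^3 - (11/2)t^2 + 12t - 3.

Critical points: R'(t) = 2t^2 - 11t + 12 vanishes at t = 3/2, 4.
Since R''(t) = 4t - 11, we get R''(3/2) = -5 < 0 ⇒ local maximum; R''(4) = 5 > 0 ⇒ local minimum.
So the local maximum value is R(3/2) = 39/8.

39/8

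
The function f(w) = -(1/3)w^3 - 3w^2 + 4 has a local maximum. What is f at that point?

4

f'(w) = -w^2 - 6w = 0 at w = -6, 0.
f''(w) = -2w - 6. f''(-6) = 6 > 0 ⇒ local minimum; f''(0) = -6 < 0 ⇒ local maximum.
The local maximum is f(0) = 4.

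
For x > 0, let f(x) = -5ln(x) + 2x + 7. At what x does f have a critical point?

5/2

f'(x) = -5/x + 2 = 0 gives x = 5/2.
f''(x) = 5/x², which is positive for x > 0, so this is a local minimum.
f(5/2) = -5·ln(5/2) + 5 + 7 ≈ 7.4185.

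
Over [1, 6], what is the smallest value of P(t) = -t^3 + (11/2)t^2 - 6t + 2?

-52

Differentiating, P'(t) = -3t^2 + 11t - 6; whose only zero in [1, 6] is t = 3.
Compare values at every candidate in [1, 6]: P(1) = 1/2, P(3) = 13/2, P(6) = -52.
So the minimum is P(6) = -52.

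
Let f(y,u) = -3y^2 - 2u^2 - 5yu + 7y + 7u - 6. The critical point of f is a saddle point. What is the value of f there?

-6

∂f/∂y = -6y - 5u + 7 = 0 and ∂f/∂u = -5y - 4u + 7 = 0, so (y, u) = (7, -7).
The Hessian has f_{yy} = -6, f_{uu} = -4, f_{yu} = -5, giving D = -1 < 0, so the point is a saddle point.
f(7, -7) = -6.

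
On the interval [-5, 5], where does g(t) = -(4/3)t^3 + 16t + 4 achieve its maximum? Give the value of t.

-5

The derivative is -4t^2 + 16, which vanishes at t = -2 and t = 2.
Compare values at every candidate in [-5, 5]: g(-5) = 272/3, g(-2) = -52/3, g(2) = 76/3, g(5) = -248/3.
Hence the absolute maximum is 272/3 at t = -5.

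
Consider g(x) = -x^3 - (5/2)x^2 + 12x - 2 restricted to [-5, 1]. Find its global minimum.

g'(x) = -3x^2 - 5x + 12, whose only zero in [-5, 1] is x = -3.
Compare values at every candidate in [-5, 1]: g(-5) = 1/2, g(-3) = -67/2, g(1) = 13/2.
The minimum over the interval is -67/2, attained at x = -3.

-67/2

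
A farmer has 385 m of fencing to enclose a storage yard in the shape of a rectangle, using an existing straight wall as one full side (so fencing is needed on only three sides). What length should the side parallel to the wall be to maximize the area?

385/2

Let the sides perpendicular to the wall have length x and the parallel side y, so 2x + y = 385 and the area is A = xy = x(385 − 2x).
A'(x) = 385 − 4x = 0 gives x = 385/4, and A''(x) = −4 < 0 confirms a maximum.
Then y = 385 − 2·385/4 = 385/2 and A = 148225/8.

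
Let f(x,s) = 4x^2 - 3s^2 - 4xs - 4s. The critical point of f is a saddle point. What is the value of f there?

∂f/∂x = 8x - 4s = 0 and ∂f/∂s = -4x - 6s - 4 = 0, so (x, s) = (-1/4, -1/2).
The Hessian has f_{xx} = 8, f_{ss} = -6, f_{xs} = -4, giving D = -64 < 0, so the point is a saddle point.
f(-1/4, -1/2) = 1.

1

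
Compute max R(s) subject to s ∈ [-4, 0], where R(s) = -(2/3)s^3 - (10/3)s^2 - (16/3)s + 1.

35/3

R'(s) = -2s^2 - (20/3)s - 16/3, which vanishes at s = -2 and s = -4/3.
Compare values at every candidate in [-4, 0]: R(-4) = 35/3; R(-2) = 11/3; R(-4/3) = 305/81; R(0) = 1.
Hence the absolute maximum is 35/3 at s = -4.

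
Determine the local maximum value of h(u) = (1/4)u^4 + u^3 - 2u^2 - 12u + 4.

h'(u) = u^3 + 3u^2 - 4u - 12 = 0 at u = -3, -2, 2.
Second-derivative test with h''(u) = 3u^2 + 6u - 4: h''(-3) = 5 > 0 ⇒ local minimum; h''(-2) = -4 < 0 ⇒ local maximum; h''(2) = 20 > 0 ⇒ local minimum.
The local maximum is h(-2) = 16.

16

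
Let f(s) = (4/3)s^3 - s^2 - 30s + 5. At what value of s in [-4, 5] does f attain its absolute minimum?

3

The derivative is 4s^2 - 2s - 30, which vanishes at s = -5/2 and s = 3.
Compare values at every candidate in [-4, 5]: f(-4) = 71/3; f(-5/2) = 635/12; f(3) = -58; f(5) = -10/3.
The minimum over the interval is -58, attained at s = 3.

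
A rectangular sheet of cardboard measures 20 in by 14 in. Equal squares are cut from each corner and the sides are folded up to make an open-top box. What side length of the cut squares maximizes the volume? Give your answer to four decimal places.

With cut size x, the volume is V(x) = x(20 − 2x)(14 − 2x) for 0 < x < 7.
V'(x) = 12x^2 − 136x + 280. Setting V'(x) = 0 gives x ≈ 2.7039 (the root in (0, 7)).
V''(x) = 24x − 136 is negative there, so this is the maximum; V ≈ 339.0126.

2.7039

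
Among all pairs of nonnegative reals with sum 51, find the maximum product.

With x + y = 51, the product is P(x) = x(51 − x).
P'(x) = 51 − 2x = 0 gives x = 51/2; P'' = −2 < 0, so this is the maximum.
P = 51/2·51/2 = 2601/4.

2601/4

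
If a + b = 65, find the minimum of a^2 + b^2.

4225/2

With a + b = 65, a^2 + b^2 = a^2 + (65 − a)^2.
The derivative 2a − 2(65 − a) = 4a − 130 vanishes at a = 65/2; second derivative 4 > 0, a minimum.
The minimum is 2·(65/2)^2 = 4225/2.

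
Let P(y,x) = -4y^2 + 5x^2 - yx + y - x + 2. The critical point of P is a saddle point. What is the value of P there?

2

∂P/∂y = -8y - x + 1 = 0 and ∂P/∂x = -y + 10x - 1 = 0, so (y, x) = (1/9, 1/9).
The Hessian has P_{yy} = -8, P_{xx} = 10, P_{yx} = -1, giving D = -81 < 0, so the point is a saddle point.
P(1/9, 1/9) = 2.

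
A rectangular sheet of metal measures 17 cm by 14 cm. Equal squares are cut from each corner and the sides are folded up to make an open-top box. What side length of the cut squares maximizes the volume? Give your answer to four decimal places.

2.5473

With cut size x, the volume is V(x) = x(17 − 2x)(14 − 2x) for 0 < x < 7.
V'(x) = 12x^2 − 124x + 238. Setting V'(x) = 0 gives x ≈ 2.5473 (the root in (0, 7)).
V''(x) = 24x − 124 is negative there, so this is the maximum; V ≈ 270.0707.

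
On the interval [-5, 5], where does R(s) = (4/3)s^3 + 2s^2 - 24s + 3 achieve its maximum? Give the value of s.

R'(s) = 4s^2 + 4s - 24, which vanishes at s = -3 and s = 2.
Evaluating at the critical points and endpoints: R(-5) = 19/3, R(-3) = 57, R(2) = -79/3, R(5) = 299/3.
The maximum over the interval is 299/3, attained at s = 5.

5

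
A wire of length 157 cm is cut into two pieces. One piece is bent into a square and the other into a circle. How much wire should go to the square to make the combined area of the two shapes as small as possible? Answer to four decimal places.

87.9356

Let x be the length used for the square. Square side x/4; circle radius (157−x)/(2π).
A(x) = (x/4)² + π·((157−x)/(2π))² = x²/16 + (157−x)²/(4π) for 0 ≤ x ≤ 157. A'(x) = x/8 − (157−x)/(2π) = 0 gives x = 4·157/(π+4) ≈ 87.9356.
A'' = 1/8 + 1/(2π) > 0, so this gives the minimum combined area; x ≈ 87.9356 cm to the square.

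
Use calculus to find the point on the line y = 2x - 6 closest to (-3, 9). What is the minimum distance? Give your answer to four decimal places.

9.3915

Minimize D(x)^2 = (x + 3)^2 + (2x - 15)^2.
d/dx[D^2] = 2(x + 3) + 2·2·(2x - 15) = 0 ⇒ x = 27/5.
Then y = 24/5 and the distance is √(441/5) ≈ 9.3915.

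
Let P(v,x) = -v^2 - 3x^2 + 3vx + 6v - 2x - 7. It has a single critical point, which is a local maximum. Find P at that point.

55/3

∂P/∂v = -2v + 3x + 6 = 0 and ∂P/∂x = 3v - 6x - 2 = 0, so (v, x) = (10, 14/3).
The Hessian has P_{vv} = -2, P_{xx} = -6, P_{vx} = 3, giving D = 3 > 0 with P_{vv} < 0, so the point is a local maximum.
P(10, 14/3) = 55/3.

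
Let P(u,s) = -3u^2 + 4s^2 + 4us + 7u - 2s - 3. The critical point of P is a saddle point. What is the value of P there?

3/4

∂P/∂u = -6u + 4s + 7 = 0 and ∂P/∂s = 4u + 8s - 2 = 0, so (u, s) = (1, -1/4).
The Hessian has P_{uu} = -6, P_{ss} = 8, P_{us} = 4, giving D = -64 < 0, so the point is a saddle point.
P(1, -1/4) = 3/4.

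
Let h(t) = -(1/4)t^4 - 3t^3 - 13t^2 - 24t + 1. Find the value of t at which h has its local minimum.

h'(t) = -t^3 - 9t^2 - 26t - 24 = 0 at t = -4, -3, -2.
Second-derivative test with h''(t) = -3t^2 - 18t - 26: h''(-4) = -2 < 0 ⇒ local maximum; h''(-3) = 1 > 0 ⇒ local minimum; h''(-2) = -2 < 0 ⇒ local maximum.
So the local minimum value is h(-3) = 67/4.

-3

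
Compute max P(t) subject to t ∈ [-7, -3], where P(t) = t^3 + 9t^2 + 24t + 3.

P'(t) = 3t^2 + 18t + 24, whose only zero in [-7, -3] is t = -4.
Compare values at every candidate in [-7, -3]: P(-7) = -67; P(-4) = -13; P(-3) = -15.
The maximum over the interval is -13, attained at t = -4.

-13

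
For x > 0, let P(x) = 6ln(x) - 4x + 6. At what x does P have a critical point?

3/2

P'(x) = 6/x − 4 = 0 gives x = 3/2.
P''(x) = -6/x², which is negative for x > 0, so this is a local maximum.
P(3/2) = 6·ln(3/2) - 6 + 6 ≈ 2.4328.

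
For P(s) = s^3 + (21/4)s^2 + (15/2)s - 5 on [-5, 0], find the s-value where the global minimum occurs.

Differentiating, P'(s) = 3s^2 + (21/2)s + 15/2; which vanishes at s = -5/2 and s = -1.
Compare values at every candidate in [-5, 0]: P(-5) = -145/4, P(-5/2) = -105/16, P(-1) = -33/4, P(0) = -5.
So the minimum is P(-5) = -145/4.

-5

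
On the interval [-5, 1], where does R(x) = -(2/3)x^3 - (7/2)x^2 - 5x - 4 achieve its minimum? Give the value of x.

1

Differentiating, R'(x) = -2x^2 - 7x - 5; which vanishes at x = -5/2 and x = -1.
Evaluating at the critical points and endpoints: R(-5) = 101/6; R(-5/2) = -71/24; R(-1) = -11/6; R(1) = -79/6.
The minimum over the interval is -79/6, attained at x = 1.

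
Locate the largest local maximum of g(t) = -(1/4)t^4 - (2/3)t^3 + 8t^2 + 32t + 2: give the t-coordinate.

g'(t) = -t^3 - 2t^2 + 16t + 32. Setting g'(t) = 0 gives t ∈ {-4, -2, 4}.
Since g''(t) = -3t^2 - 4t + 16, we get g''(-4) = -16 < 0 ⇒ local maximum; g''(-2) = 12 > 0 ⇒ local minimum; g''(4) = -48 < 0 ⇒ local maximum.
So the largest local maximum value is g(4) = 454/3.

4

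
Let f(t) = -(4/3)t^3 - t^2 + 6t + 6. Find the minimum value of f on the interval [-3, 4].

-214/3

f'(t) = -4t^2 - 2t + 6, which vanishes at t = -3/2 and t = 1.
Compare values at every candidate in [-3, 4]: f(-3) = 15; f(-3/2) = -3/4; f(1) = 29/3; f(4) = -214/3.
Hence the absolute minimum is -214/3 at t = 4.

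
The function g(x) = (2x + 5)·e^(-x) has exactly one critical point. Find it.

-3/2

Differentiating with the product rule gives g'(x) = (-2x - 3)·e^(-x). Since e^(-x) > 0, the only critical point is x = -3/2.
g''(-3/2) has the same sign as -2 < 0, so this is a local maximum.
g(-3/2) = (2)·e^(3/2) ≈ 8.9634.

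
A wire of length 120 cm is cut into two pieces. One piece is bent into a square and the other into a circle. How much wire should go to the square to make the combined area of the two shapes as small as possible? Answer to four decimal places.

Let x be the length used for the square. Square side x/4; circle radius (120−x)/(2π).
A(x) = (x/4)² + π·((120−x)/(2π))² = x²/16 + (120−x)²/(4π) for 0 ≤ x ≤ 120. A'(x) = x/8 − (120−x)/(2π) = 0 gives x = 4·120/(π+4) ≈ 67.2119.
A'' = 1/8 + 1/(2π) > 0, so this gives the minimum combined area; x ≈ 67.2119 cm to the square.

67.2119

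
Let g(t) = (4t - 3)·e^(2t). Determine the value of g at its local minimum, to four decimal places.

-3.2974

Differentiating with the product rule gives g'(t) = (8t - 2)·e^(2t). Since e^(2t) > 0, the only critical point is t = 1/4.
g''(1/4) has the same sign as 8 > 0, so this is a local minimum.
g(1/4) = (-2)·e^(1/2) ≈ -3.2974.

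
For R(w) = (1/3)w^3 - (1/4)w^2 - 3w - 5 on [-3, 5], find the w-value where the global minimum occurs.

The derivative is w^2 - (1/2)w - 3, which vanishes at w = -3/2 and w = 2.
Compare values at every candidate in [-3, 5]: R(-3) = -29/4; R(-3/2) = -35/16; R(2) = -28/3; R(5) = 185/12.
The minimum over the interval is -28/3, attained at w = 2.

2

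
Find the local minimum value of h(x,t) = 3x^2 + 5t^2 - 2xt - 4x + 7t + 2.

∂h/∂x = 6x - 2t - 4 = 0 and ∂h/∂t = -2x + 10t + 7 = 0, so (x, t) = (13/28, -17/28).
The Hessian has h_{xx} = 6, h_{tt} = 10, h_{xt} = -2, giving D = 56 > 0 with h_{xx} > 0, so the point is a local minimum.
h(13/28, -17/28) = -59/56.

-59/56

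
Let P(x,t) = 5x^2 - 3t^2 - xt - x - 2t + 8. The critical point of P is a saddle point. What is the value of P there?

∂P/∂x = 10x - t - 1 = 0 and ∂P/∂t = -x - 6t - 2 = 0, so (x, t) = (4/61, -21/61).
The Hessian has P_{xx} = 10, P_{tt} = -6, P_{xt} = -1, giving D = -61 < 0, so the point is a saddle point.
P(4/61, -21/61) = 507/61.

507/61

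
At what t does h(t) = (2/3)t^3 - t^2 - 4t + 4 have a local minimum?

Critical points: h'(t) = 2t^2 - 2t - 4 vanishes at t = -1, 2.
Second-derivative test with h''(t) = 4t - 2: h''(-1) = -6 < 0 ⇒ local maximum; h''(2) = 6 > 0 ⇒ local minimum.
So the local minimum value is h(2) = -8/3.

2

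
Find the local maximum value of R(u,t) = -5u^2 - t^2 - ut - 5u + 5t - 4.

∂R/∂u = -10u - t - 5 = 0 and ∂R/∂t = -u - 2t + 5 = 0, so (u, t) = (-15/19, 55/19).
The Hessian has R_{uu} = -10, R_{tt} = -2, R_{ut} = -1, giving D = 19 > 0 with R_{uu} < 0, so the point is a local maximum.
R(-15/19, 55/19) = 99/19.

99/19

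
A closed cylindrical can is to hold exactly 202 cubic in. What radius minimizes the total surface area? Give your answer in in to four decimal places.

3.1797

With radius r and height h, πr²h = 202 so h = 202/(πr²), and S(r) = 2πr² + 2πrh = 2πr² + 2·202/r.
S'(r) = 4πr − 2·202/r² = 0 ⇒ r³ = 202/(2π), so r ≈ 3.1797 and h = 2r ≈ 6.3595.
S''(r) = 4π + 4·202/r³ > 0, so this is the minimum; S ≈ 190.5821.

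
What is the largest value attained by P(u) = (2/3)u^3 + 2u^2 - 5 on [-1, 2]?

P'(u) = 2u^2 + 4u, whose only zero in [-1, 2] is u = 0.
Evaluating at the critical points and endpoints: P(-1) = -11/3, P(0) = -5, P(2) = 25/3.
The maximum over the interval is 25/3, attained at u = 2.

25/3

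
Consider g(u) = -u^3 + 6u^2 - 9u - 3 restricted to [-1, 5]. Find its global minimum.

Differentiating, g'(u) = -3u^2 + 12u - 9; which vanishes at u = 1 and u = 3.
Candidates: g(-1) = 13; g(1) = -7; g(3) = -3; g(5) = -23.
So the minimum is g(5) = -23.

-23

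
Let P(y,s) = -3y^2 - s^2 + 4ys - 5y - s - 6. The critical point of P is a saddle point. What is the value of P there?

∂P/∂y = -6y + 4s - 5 = 0 and ∂P/∂s = 4y - 2s - 1 = 0, so (y, s) = (7/2, 13/2).
The Hessian has P_{yy} = -6, P_{ss} = -2, P_{ys} = 4, giving D = -4 < 0, so the point is a saddle point.
P(7/2, 13/2) = -18.

-18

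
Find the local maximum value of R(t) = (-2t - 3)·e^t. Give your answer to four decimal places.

By the product rule, R'(t) = (-2t - 5)·e^t. Since e^t > 0, the only critical point is t = -5/2.
R''(-5/2) has the same sign as -2 < 0, so this is a local maximum.
R(-5/2) = (2)·e^(-5/2) ≈ 0.1642.

0.1642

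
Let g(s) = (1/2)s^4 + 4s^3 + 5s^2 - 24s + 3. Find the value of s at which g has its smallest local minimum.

1

g'(s) = 2s^3 + 12s^2 + 10s - 24 = 0 at s = -4, -3, 1.
g''(s) = 6s^2 + 24s + 10. g''(-4) = 10 > 0 ⇒ local minimum; g''(-3) = -8 < 0 ⇒ local maximum; g''(1) = 40 > 0 ⇒ local minimum.
So the smallest local minimum value is g(1) = -23/2.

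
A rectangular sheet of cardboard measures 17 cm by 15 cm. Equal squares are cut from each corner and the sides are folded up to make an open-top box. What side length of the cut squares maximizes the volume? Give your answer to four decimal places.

2.6511

With cut size x, the volume is V(x) = x(17 − 2x)(15 − 2x) for 0 < x < 7.5.
V'(x) = 12x^2 − 128x + 255. Setting V'(x) = 0 gives x ≈ 2.6511 (the root in (0, 7.5)).
V''(x) = 24x − 128 is negative there, so this is the maximum; V ≈ 300.7485.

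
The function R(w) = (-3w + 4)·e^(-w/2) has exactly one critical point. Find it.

Differentiating with the product rule gives R'(w) = ((3/2)w - 5)·e^(-w/2). Since e^(-w/2) > 0, the only critical point is w = 10/3.
R''(10/3) has the same sign as 3/2 > 0, so this is a local minimum.
R(10/3) = (-6)·e^(-5/3) ≈ -1.1333.

10/3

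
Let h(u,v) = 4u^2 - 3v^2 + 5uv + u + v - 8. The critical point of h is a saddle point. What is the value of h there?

-588/73

∂h/∂u = 8u + 5v + 1 = 0 and ∂h/∂v = 5u - 6v + 1 = 0, so (u, v) = (-11/73, 3/73).
The Hessian has h_{uu} = 8, h_{vv} = -6, h_{uv} = 5, giving D = -73 < 0, so the point is a saddle point.
h(-11/73, 3/73) = -588/73.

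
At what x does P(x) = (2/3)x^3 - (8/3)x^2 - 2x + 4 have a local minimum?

3

Critical points: P'(x) = 2x^2 - (16/3)x - 2 vanishes at x = -1/3, 3.
Second-derivative test with P''(x) = 4x - 16/3: P''(-1/3) = -20/3 < 0 ⇒ local maximum; P''(3) = 20/3 > 0 ⇒ local minimum.
The local minimum is P(3) = -8.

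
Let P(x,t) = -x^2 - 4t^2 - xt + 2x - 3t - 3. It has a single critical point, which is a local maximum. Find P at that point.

∂P/∂x = -2x - t + 2 = 0 and ∂P/∂t = -x - 8t - 3 = 0, so (x, t) = (19/15, -8/15).
The Hessian has P_{xx} = -2, P_{tt} = -8, P_{xt} = -1, giving D = 15 > 0 with P_{xx} < 0, so the point is a local maximum.
P(19/15, -8/15) = -14/15.

-14/15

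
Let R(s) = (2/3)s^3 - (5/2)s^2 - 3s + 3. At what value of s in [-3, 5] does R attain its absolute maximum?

5

The derivative is 2s^2 - 5s - 3, which vanishes at s = -1/2 and s = 3.
Evaluating at the critical points and endpoints: R(-3) = -57/2,  R(-1/2) = 91/24,  R(3) = -21/2,  R(5) = 53/6.
The maximum over the interval is 53/6, attained at s = 5.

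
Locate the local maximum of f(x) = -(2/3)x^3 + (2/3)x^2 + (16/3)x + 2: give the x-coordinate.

f'(x) = -2x^2 + (4/3)x + 16/3 = 0 at x = -4/3, 2.
f''(x) = -4x + 4/3. f''(-4/3) = 20/3 > 0 ⇒ local minimum; f''(2) = -20/3 < 0 ⇒ local maximum.
The local maximum is f(2) = 10.

2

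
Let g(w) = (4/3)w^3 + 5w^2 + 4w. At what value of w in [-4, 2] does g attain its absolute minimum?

Differentiating, g'(w) = 4w^2 + 10w + 4; which vanishes at w = -2 and w = -1/2.
Compare values at every candidate in [-4, 2]: g(-4) = -64/3,  g(-2) = 4/3,  g(-1/2) = -11/12,  g(2) = 116/3.
The minimum over the interval is -64/3, attained at w = -4.

-4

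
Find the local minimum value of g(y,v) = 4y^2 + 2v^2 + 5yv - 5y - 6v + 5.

∂g/∂y = 8y + 5v - 5 = 0 and ∂g/∂v = 5y + 4v - 6 = 0, so (y, v) = (-10/7, 23/7).
The Hessian has g_{yy} = 8, g_{vv} = 4, g_{yv} = 5, giving D = 7 > 0 with g_{yy} > 0, so the point is a local minimum.
g(-10/7, 23/7) = -9/7.

-9/7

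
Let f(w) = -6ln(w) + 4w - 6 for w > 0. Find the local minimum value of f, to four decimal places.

-2.4328

f'(w) = -6/w + 4 = 0 gives w = 3/2.
f''(w) = 6/w², which is positive for w > 0, so this is a local minimum.
f(3/2) = -6·ln(3/2) + 6 - 6 ≈ -2.4328.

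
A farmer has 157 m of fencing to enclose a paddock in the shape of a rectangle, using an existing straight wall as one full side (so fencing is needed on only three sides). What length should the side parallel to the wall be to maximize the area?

157/2

Let the sides perpendicular to the wall have length x and the parallel side y, so 2x + y = 157 and the area is A = xy = x(157 − 2x).
A'(x) = 157 − 4x = 0 gives x = 157/4, and A''(x) = −4 < 0 confirms a maximum.
Then y = 157 − 2·157/4 = 157/2 and A = 24649/8.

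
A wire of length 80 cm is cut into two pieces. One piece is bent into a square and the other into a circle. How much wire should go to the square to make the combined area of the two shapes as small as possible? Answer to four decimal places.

Let x be the length used for the square. Square side x/4; circle radius (80−x)/(2π).
A(x) = (x/4)² + π·((80−x)/(2π))² = x²/16 + (80−x)²/(4π) for 0 ≤ x ≤ 80. A'(x) = x/8 − (80−x)/(2π) = 0 gives x = 4·80/(π+4) ≈ 44.8079.
A'' = 1/8 + 1/(2π) > 0, so this gives the minimum combined area; x ≈ 44.8079 cm to the square.

44.8079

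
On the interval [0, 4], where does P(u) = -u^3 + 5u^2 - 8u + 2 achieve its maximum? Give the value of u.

P'(u) = -3u^2 + 10u - 8, which vanishes at u = 4/3 and u = 2.
Evaluating at the critical points and endpoints: P(0) = 2, P(4/3) = -58/27, P(2) = -2, P(4) = -14.
The maximum over the interval is 2, attained at u = 0.

0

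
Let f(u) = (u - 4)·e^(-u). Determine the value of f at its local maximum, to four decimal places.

0.0067

By the product rule, f'(u) = (-u + 5)·e^(-u). Since e^(-u) > 0, the only critical point is u = 5.
f''(5) has the same sign as -1 < 0, so this is a local maximum.
f(5) = (1)·e^(-5) ≈ 0.0067.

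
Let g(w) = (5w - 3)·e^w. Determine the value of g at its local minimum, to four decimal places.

g'(w) = 5·e^w + (5w - 3)·1·e^w = (5w + 2)·e^w. Since e^w > 0, the only critical point is w = -2/5.
g''(-2/5) has the same sign as 5 > 0, so this is a local minimum.
g(-2/5) = (-5)·e^(-2/5) ≈ -3.3516.

-3.3516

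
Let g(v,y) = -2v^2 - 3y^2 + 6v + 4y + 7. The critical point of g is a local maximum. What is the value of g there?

77/6

∂g/∂v = -4v + 6 = 0 and ∂g/∂y = -6y + 4 = 0, so (v, y) = (3/2, 2/3).
The Hessian has g_{vv} = -4, g_{yy} = -6, g_{vy} = 0, giving D = 24 > 0 with g_{vv} < 0, so the point is a local maximum.
g(3/2, 2/3) = 77/6.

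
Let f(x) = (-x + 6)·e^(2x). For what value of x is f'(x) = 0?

11/2

By the product rule, f'(x) = (-2x + 11)·e^(2x). Since e^(2x) > 0, the only critical point is x = 11/2.
f''(11/2) has the same sign as -2 < 0, so this is a local maximum.
f(11/2) = (1/2)·e^(11) ≈ 29937.0709.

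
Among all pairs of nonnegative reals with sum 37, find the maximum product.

With x + y = 37, the product is P(x) = x(37 − x).
P'(x) = 37 − 2x = 0 gives x = 37/2; P'' = −2 < 0, so this is the maximum.
P = 37/2·37/2 = 1369/4.

1369/4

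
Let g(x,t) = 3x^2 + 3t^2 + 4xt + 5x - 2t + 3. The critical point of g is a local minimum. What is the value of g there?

∂g/∂x = 6x + 4t + 5 = 0 and ∂g/∂t = 4x + 6t - 2 = 0, so (x, t) = (-19/10, 8/5).
The Hessian has g_{xx} = 6, g_{tt} = 6, g_{xt} = 4, giving D = 20 > 0 with g_{xx} > 0, so the point is a local minimum.
g(-19/10, 8/5) = -67/20.

-67/20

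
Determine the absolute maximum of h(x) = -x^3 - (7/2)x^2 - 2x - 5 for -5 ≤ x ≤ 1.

85/2

h'(x) = -3x^2 - 7x - 2, which vanishes at x = -2 and x = -1/3.
Evaluating at the critical points and endpoints: h(-5) = 85/2, h(-2) = -7, h(-1/3) = -253/54, h(1) = -23/2.
The maximum over the interval is 85/2, attained at x = -5.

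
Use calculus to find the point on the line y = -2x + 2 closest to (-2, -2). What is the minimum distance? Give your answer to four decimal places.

Minimize D(x)^2 = (x + 2)^2 + (-2x + 4)^2.
d/dx[D^2] = 2(x + 2) + 2·(-2)·(-2x + 4) = 0 ⇒ x = 6/5.
Then y = -2/5 and the distance is √(64/5) ≈ 3.5777.

3.5777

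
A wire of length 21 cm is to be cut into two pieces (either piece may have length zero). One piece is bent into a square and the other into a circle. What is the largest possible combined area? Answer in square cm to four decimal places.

35.0937

Let x be the length used for the square. Square side x/4; circle radius (21−x)/(2π).
A(x) = (x/4)² + π·((21−x)/(2π))² = x²/16 + (21−x)²/(4π) for 0 ≤ x ≤ 21. A'(x) = x/8 − (21−x)/(2π) = 0 gives x = 4·21/(π+4) ≈ 11.7621.
A'' > 0, so the interior critical point is a minimum; the maximum is at an endpoint. A(0) = 35.0937 and A(21) = 27.5625, so the largest area is 35.0937.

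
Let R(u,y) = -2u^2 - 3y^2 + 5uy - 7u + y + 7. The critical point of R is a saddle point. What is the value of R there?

∂R/∂u = -4u + 5y - 7 = 0 and ∂R/∂y = 5u - 6y + 1 = 0, so (u, y) = (37, 31).
The Hessian has R_{uu} = -4, R_{yy} = -6, R_{uy} = 5, giving D = -1 < 0, so the point is a saddle point.
R(37, 31) = -107.

-107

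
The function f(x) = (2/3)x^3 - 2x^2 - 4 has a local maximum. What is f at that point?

-4

Critical points: f'(x) = 2x^2 - 4x vanishes at x = 0, 2.
Since f''(x) = 4x - 4, we get f''(0) = -4 < 0 ⇒ local maximum; f''(2) = 4 > 0 ⇒ local minimum.
Thus f has its local maximum at x = 0, with value -4.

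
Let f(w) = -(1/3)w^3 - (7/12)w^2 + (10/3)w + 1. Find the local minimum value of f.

-277/48

f'(w) = -w^2 - (7/6)w + 10/3 = 0 at w = -5/2, 4/3.
f''(w) = -2w - 7/6. f''(-5/2) = 23/6 > 0 ⇒ local minimum; f''(4/3) = -23/6 < 0 ⇒ local maximum.
So the local minimum value is f(-5/2) = -277/48.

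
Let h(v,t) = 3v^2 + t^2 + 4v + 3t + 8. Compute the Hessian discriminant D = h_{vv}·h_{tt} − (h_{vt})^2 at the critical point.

12

∂h/∂v = 6v + 4 = 0 and ∂h/∂t = 2t + 3 = 0, so (v, t) = (-2/3, -3/2).
The Hessian has h_{vv} = 6, h_{tt} = 2, h_{vt} = 0, giving D = 12 > 0 with h_{vv} > 0, so the point is a local minimum.
D = (6)·(2) − (0)^2 = 12.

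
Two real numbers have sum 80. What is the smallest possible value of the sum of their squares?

With a + b = 80, a^2 + b^2 = a^2 + (80 − a)^2.
The derivative 2a − 2(80 − a) = 4a − 160 vanishes at a = 40; second derivative 4 > 0, a minimum.
The minimum is 2·(40)^2 = 3200.

3200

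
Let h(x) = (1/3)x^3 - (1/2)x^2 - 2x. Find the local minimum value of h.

h'(x) = x^2 - x - 2. Setting h'(x) = 0 gives x ∈ {-1, 2}.
Second-derivative test with h''(x) = 2x - 1: h''(-1) = -3 < 0 ⇒ local maximum; h''(2) = 3 > 0 ⇒ local minimum.
So the local minimum value is h(2) = -10/3.

-10/3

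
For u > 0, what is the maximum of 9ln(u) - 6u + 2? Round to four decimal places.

-3.3508

g'(u) = 9/u − 6 = 0 gives u = 3/2.
g''(u) = -9/u², which is negative for u > 0, so this is a local maximum.
g(3/2) = 9·ln(3/2) - 9 + 2 ≈ -3.3508.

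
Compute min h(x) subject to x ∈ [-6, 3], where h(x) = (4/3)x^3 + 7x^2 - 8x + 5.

h'(x) = 4x^2 + 14x - 8, which vanishes at x = -4 and x = 1/2.
Compare values at every candidate in [-6, 3]: h(-6) = 17, h(-4) = 191/3, h(1/2) = 35/12, h(3) = 80.
So the minimum is h(1/2) = 35/12.

35/12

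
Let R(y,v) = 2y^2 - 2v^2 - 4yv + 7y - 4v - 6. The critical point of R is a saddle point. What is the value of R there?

-185/16

∂R/∂y = 4y - 4v + 7 = 0 and ∂R/∂v = -4y - 4v - 4 = 0, so (y, v) = (-11/8, 3/8).
The Hessian has R_{yy} = 4, R_{vv} = -4, R_{yv} = -4, giving D = -32 < 0, so the point is a saddle point.
R(-11/8, 3/8) = -185/16.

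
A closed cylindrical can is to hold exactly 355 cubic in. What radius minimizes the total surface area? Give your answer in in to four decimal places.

3.8372

With radius r and height h, πr²h = 355 so h = 355/(πr²), and S(r) = 2πr² + 2πrh = 2πr² + 2·355/r.
S'(r) = 4πr − 2·355/r² = 0 ⇒ r³ = 355/(2π), so r ≈ 3.8372 and h = 2r ≈ 7.6744.
S''(r) = 4π + 4·355/r³ > 0, so this is the minimum; S ≈ 277.5450.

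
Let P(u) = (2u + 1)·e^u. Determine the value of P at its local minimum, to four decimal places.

-0.4463

P'(u) = 2·e^u + (2u + 1)·1·e^u = (2u + 3)·e^u. Since e^u > 0, the only critical point is u = -3/2.
P''(-3/2) has the same sign as 2 > 0, so this is a local minimum.
P(-3/2) = (-2)·e^(-3/2) ≈ -0.4463.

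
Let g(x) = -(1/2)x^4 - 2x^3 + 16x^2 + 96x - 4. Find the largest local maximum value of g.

380

Critical points: g'(x) = -2x^3 - 6x^2 + 32x + 96 vanishes at x = -4, -3, 4.
g''(x) = -6x^2 - 12x + 32. g''(-4) = -16 < 0 ⇒ local maximum; g''(-3) = 14 > 0 ⇒ local minimum; g''(4) = -112 < 0 ⇒ local maximum.
The largest local maximum is g(4) = 380.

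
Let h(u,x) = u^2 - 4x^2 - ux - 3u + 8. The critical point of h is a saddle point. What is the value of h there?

100/17

∂h/∂u = 2u - x - 3 = 0 and ∂h/∂x = -u - 8x = 0, so (u, x) = (24/17, -3/17).
The Hessian has h_{uu} = 2, h_{xx} = -8, h_{ux} = -1, giving D = -17 < 0, so the point is a saddle point.
h(24/17, -3/17) = 100/17.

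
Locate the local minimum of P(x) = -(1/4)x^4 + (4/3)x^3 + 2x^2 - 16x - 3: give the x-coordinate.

2

P'(x) = -x^3 + 4x^2 + 4x - 16. Setting P'(x) = 0 gives x ∈ {-2, 2, 4}.
Since P''(x) = -3x^2 + 8x + 4, we get P''(-2) = -24 < 0 ⇒ local maximum; P''(2) = 8 > 0 ⇒ local minimum; P''(4) = -12 < 0 ⇒ local maximum.
Thus P has its local minimum at x = 2, with value -61/3.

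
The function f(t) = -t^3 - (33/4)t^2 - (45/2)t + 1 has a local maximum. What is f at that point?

341/16

f'(t) = -3t^2 - (33/2)t - 45/2 = 0 at t = -3, -5/2.
Second-derivative test with f''(t) = -6t - 33/2: f''(-3) = 3/2 > 0 ⇒ local minimum; f''(-5/2) = -3/2 < 0 ⇒ local maximum.
Thus f has its local maximum at t = -5/2, with value 341/16.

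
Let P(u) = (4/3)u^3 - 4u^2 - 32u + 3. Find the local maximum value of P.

121/3

P'(u) = 4u^2 - 8u - 32. Setting P'(u) = 0 gives u ∈ {-2, 4}.
Second-derivative test with P''(u) = 8u - 8: P''(-2) = -24 < 0 ⇒ local maximum; P''(4) = 24 > 0 ⇒ local minimum.
The local maximum is P(-2) = 121/3.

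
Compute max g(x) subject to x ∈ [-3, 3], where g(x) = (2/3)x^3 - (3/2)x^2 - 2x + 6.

The derivative is 2x^2 - 3x - 2, which vanishes at x = -1/2 and x = 2.
Evaluating at the critical points and endpoints: g(-3) = -39/2; g(-1/2) = 157/24; g(2) = 4/3; g(3) = 9/2.
So the maximum is g(-1/2) = 157/24.

157/24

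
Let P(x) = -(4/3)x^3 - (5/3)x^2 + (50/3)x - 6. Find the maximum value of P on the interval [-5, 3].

107/3

Differentiating, P'(x) = -4x^2 - (10/3)x + 50/3; which vanishes at x = -5/2 and x = 5/3.
Compare values at every candidate in [-5, 3]: P(-5) = 107/3,  P(-5/2) = -149/4,  P(5/3) = 889/81,  P(3) = -7.
Hence the absolute maximum is 107/3 at x = -5.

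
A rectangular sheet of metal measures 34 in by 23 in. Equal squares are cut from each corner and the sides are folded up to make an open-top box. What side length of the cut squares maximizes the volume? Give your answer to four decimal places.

4.4917

With cut size x, the volume is V(x) = x(34 − 2x)(23 − 2x) for 0 < x < 11.5.
V'(x) = 12x^2 − 228x + 782. Setting V'(x) = 0 gives x ≈ 4.4917 (the root in (0, 11.5)).
V''(x) = 24x − 228 is negative there, so this is the maximum; V ≈ 1575.0042.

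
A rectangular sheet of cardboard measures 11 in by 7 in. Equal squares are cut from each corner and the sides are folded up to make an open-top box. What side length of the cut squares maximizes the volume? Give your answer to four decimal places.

1.3927

With cut size x, the volume is V(x) = x(11 − 2x)(7 − 2x) for 0 < x < 3.5.
V'(x) = 12x^2 − 72x + 77. Setting V'(x) = 0 gives x ≈ 1.3927 (the root in (0, 3.5)).
V''(x) = 24x − 72 is negative there, so this is the maximum; V ≈ 48.2170.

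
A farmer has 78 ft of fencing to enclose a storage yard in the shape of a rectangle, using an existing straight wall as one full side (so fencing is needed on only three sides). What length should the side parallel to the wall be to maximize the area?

39

Let the sides perpendicular to the wall have length x and the parallel side y, so 2x + y = 78 and the area is A = xy = x(78 − 2x).
A'(x) = 78 − 4x = 0 gives x = 39/2, and A''(x) = −4 < 0 confirms a maximum.
Then y = 78 − 2·39/2 = 39 and A = 1521/2.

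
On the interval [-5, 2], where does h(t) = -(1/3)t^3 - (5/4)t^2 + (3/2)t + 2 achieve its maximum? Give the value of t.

The derivative is -t^2 - (5/2)t + 3/2, which vanishes at t = -3 and t = 1/2.
Candidates: h(-5) = 59/12,  h(-3) = -19/4,  h(1/2) = 115/48,  h(2) = -8/3.
So the maximum is h(-5) = 59/12.

-5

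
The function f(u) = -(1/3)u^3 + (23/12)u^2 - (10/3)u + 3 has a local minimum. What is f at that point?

f'(u) = -u^2 + (23/6)u - 10/3. Setting f'(u) = 0 gives u ∈ {4/3, 5/2}.
Second-derivative test with f''(u) = -2u + 23/6: f''(4/3) = 7/6 > 0 ⇒ local minimum; f''(5/2) = -7/6 < 0 ⇒ local maximum.
The local minimum is f(4/3) = 95/81.

95/81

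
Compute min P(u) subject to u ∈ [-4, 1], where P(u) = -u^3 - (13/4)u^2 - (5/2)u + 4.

P'(u) = -3u^2 - (13/2)u - 5/2, which vanishes at u = -5/3 and u = -1/2.
Compare values at every candidate in [-4, 1]: P(-4) = 26, P(-5/3) = 407/108, P(-1/2) = 73/16, P(1) = -11/4.
The minimum over the interval is -11/4, attained at u = 1.

-11/4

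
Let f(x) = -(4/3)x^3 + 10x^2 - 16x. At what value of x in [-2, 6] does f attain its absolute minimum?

6

Differentiating, f'(x) = -4x^2 + 20x - 16; which vanishes at x = 1 and x = 4.
Candidates: f(-2) = 248/3,  f(1) = -22/3,  f(4) = 32/3,  f(6) = -24.
Hence the absolute minimum is -24 at x = 6.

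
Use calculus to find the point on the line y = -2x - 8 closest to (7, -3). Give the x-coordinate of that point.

Minimize D(x)^2 = (x - 7)^2 + (-2x - 5)^2.
d/dx[D^2] = 2(x - 7) + 2·(-2)·(-2x - 5) = 0 ⇒ x = -3/5.
Then y = -34/5 and the distance is √(361/5) ≈ 8.4971.

-3/5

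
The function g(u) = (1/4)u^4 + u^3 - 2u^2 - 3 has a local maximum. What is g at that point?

-3

Critical points: g'(u) = u^3 + 3u^2 - 4u vanishes at u = -4, 0, 1.
g''(u) = 3u^2 + 6u - 4. g''(-4) = 20 > 0 ⇒ local minimum; g''(0) = -4 < 0 ⇒ local maximum; g''(1) = 5 > 0 ⇒ local minimum.
So the local maximum value is g(0) = -3.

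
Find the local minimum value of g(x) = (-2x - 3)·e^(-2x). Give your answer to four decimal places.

By the product rule, g'(x) = (4x + 4)·e^(-2x). Since e^(-2x) > 0, the only critical point is x = -1.
g''(-1) has the same sign as 4 > 0, so this is a local minimum.
g(-1) = (-1)·e^(2) ≈ -7.3891.

-7.3891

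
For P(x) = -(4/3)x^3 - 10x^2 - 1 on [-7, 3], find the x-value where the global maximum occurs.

P'(x) = -4x^2 - 20x, which vanishes at x = -5 and x = 0.
Candidates: P(-7) = -101/3; P(-5) = -253/3; P(0) = -1; P(3) = -127.
So the maximum is P(0) = -1.

0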